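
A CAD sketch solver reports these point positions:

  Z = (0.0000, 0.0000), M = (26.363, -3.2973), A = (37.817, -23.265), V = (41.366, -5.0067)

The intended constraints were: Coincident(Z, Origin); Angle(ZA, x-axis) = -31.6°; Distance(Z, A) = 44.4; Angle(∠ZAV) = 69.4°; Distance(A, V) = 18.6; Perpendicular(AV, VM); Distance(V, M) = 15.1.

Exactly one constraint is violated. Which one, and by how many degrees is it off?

Perpendicular(AV, VM) — off by 4.50°.

Z = (0.00, 0.00) ✓; ZA at -31.60° ✓; |ZA| = 44.40 ✓; ∠ZAV = 69.40° ✓; |AV| = 18.60 ✓; ∠(AV, VM) = 94.50° ✗; |VM| = 15.10 ✓.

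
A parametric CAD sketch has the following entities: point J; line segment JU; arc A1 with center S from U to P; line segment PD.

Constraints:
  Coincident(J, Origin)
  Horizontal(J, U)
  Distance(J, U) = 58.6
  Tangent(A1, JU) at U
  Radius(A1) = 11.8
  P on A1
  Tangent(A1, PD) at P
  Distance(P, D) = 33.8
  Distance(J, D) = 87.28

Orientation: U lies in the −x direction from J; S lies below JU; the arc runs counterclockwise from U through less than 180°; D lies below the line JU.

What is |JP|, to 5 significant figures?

70.921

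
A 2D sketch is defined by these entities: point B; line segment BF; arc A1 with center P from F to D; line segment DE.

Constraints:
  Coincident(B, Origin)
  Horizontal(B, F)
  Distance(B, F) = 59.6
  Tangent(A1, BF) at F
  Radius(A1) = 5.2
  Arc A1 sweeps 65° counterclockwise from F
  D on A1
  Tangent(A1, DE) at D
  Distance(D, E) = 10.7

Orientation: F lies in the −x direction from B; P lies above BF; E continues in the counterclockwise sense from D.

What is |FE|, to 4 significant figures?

15.70

B is at the origin; BF is horizontal with |BF| = 59.6 and F on the −x side, so F = (-59.60, 0.000). The tangent condition forces PF to be normal to BF, so P = F + (0, 5.2) = (-59.60, 5.200). On A1, F sits at bearing -90° from P; a 65° counterclockwise sweep puts D at bearing -25°, so D = P + 5.2·(cos -25°, sin -25°) = (-54.89, 3.002). The tangent condition forces PD to be normal to DE, so DE runs along (−sin -25°, cos -25°); with |DE| = 10.7, E = (-50.37, 12.70). Then |FE| = |E − F| = 15.70.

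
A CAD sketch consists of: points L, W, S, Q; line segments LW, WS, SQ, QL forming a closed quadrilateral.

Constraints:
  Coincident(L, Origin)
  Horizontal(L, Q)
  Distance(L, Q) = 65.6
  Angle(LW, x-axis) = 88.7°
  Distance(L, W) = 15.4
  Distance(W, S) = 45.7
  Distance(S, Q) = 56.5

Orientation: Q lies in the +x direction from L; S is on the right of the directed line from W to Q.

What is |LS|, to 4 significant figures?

31.89

L is at the origin; LQ is horizontal with |LQ| = 65.6 and Q in +x, so Q = (65.6, 0). LW runs at 88.7° with |LW| = 15.4, so W = (0.3494, 15.40). S is determined by |WS| = 45.7 and |SQ| = 56.5 together: it lies at the intersection of circle(W, 45.7) and circle(Q, 56.5). With |WQ| = 67.04, the foot of the radical line on WQ is 25.29 from W and the perpendicular offset is √(45.7² − 25.29²) = 38.06. Taking the right-of-WQ solution: S = (16.22, -27.46).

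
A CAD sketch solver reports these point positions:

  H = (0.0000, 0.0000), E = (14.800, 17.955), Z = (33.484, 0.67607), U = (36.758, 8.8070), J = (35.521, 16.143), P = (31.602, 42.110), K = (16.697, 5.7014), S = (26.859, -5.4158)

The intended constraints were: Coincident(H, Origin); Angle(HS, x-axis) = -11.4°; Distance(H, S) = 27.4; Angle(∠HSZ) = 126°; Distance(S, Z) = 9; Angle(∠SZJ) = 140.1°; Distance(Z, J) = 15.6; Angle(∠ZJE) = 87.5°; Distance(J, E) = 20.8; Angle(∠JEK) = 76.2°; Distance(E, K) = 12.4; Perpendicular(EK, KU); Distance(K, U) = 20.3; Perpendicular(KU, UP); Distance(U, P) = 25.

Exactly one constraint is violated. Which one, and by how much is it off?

Distance(U, P) = 25 — off by 8.70.

H = (0.00, 0.00) ✓; HS at -11.40° ✓; |HS| = 27.40 ✓; ∠HSZ = 126.0° ✓; |SZ| = 9.000 ✓; ∠SZJ = 140.1° ✓; |ZJ| = 15.60 ✓; ∠ZJE = 87.49° ✓; |JE| = 20.80 ✓; ∠JEK = 76.20° ✓; |EK| = 12.40 ✓; ∠(EK, KU) = 90.00° ✓; |KU| = 20.30 ✓; ∠(KU, UP) = 90.00° ✓; |UP| = 33.70 ✗.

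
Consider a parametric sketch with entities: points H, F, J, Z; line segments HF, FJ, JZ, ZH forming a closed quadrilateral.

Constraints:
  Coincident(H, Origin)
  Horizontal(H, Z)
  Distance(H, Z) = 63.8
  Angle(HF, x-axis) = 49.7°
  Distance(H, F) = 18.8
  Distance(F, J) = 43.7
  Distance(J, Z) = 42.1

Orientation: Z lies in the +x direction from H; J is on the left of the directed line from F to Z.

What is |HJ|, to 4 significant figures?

62.04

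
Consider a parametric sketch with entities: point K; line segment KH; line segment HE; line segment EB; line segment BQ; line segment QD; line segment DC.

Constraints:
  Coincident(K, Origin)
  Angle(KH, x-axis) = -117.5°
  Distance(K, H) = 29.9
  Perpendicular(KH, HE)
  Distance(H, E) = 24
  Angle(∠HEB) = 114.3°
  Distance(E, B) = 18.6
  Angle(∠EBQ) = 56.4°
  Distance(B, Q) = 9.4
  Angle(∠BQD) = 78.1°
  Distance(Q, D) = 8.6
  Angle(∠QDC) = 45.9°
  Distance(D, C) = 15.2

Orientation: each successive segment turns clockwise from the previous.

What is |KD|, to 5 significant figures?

33.988

∠EBQ = 56.4° gives BQ at -36.800° from the x-axis; with |BQ| = 9.4, Q = (-26.529, -2.4995). ∠BQD = 78.1° gives QD at -138.70° from the x-axis; with |QD| = 8.6, D = (-32.990, -8.1755). Then |KD| = |D − K| = 33.988.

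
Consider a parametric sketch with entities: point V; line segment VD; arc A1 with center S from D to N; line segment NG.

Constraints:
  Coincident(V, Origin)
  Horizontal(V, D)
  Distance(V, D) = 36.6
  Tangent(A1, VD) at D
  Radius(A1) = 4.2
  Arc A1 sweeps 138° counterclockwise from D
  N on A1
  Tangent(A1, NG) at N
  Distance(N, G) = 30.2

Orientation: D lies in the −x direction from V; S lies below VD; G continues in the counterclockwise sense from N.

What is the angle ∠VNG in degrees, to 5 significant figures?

52.524°

V is at the origin; VD is horizontal with |VD| = 36.6 and D on the −x side, so D = (-36.600, 0.0000). A1 meets VD tangentially, so SD is at right angles to VD, so S = D + (0, -4.2) = (-36.600, -4.2000). On A1, D sits at bearing 90° from S; a 138° counterclockwise sweep puts N at bearing 228°, so N = S + 4.2·(cos 228°, sin 228°) = (-39.410, -7.3212). Tangency of A1 to NG means the radius SN is perpendicular to NG, so NG runs along (−sin 228°, cos 228°); with |NG| = 30.2, G = (-16.967, -27.529). Then cos ∠VNG = NV·NG / (|NV||NG|), giving 52.524°.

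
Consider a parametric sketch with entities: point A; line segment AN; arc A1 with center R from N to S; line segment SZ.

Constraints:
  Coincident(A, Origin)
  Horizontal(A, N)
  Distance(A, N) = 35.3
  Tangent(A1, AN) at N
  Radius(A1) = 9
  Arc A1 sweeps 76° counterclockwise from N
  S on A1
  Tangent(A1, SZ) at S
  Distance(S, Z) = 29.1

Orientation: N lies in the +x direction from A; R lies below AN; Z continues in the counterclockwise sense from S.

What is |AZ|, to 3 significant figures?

40.1

On A1, N sits at bearing 90° from R; a 76° counterclockwise sweep puts S at bearing 166°, so S = R + 9.0·(cos 166°, sin 166°) = (26.6, -6.82). A1 meets SZ tangentially, so RS is at right angles to SZ, so SZ runs along (−sin 166°, cos 166°); with |SZ| = 29.1, Z = (19.5, -35.1). Then |AZ| = |Z − A| = 40.1.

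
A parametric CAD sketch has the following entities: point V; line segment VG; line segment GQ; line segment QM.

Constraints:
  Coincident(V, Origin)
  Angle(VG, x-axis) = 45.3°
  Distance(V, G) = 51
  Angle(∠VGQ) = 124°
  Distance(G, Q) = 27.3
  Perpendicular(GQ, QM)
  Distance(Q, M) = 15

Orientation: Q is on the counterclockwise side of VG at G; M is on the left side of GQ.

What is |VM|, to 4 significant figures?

62.13

V is at the origin; VG runs at 45.3° with length 51.0, so G = 51.0·(cos 45.3°, sin 45.3°) = (35.87, 36.25). ∠VGQ = 124.0°, so GQ runs at 45.3° + (180° − 124.0°) = 101.3° from the x-axis; with |GQ| = 27.3, Q = G + 27.3·(cos 101.3°, sin 101.3°) = (30.52, 63.02). The perpendicularity gives QM at right angles to GQ; with |QM| = 15.0 on the left of GQ, M = Q + 15.0·(-0.9806, -0.1959) = (15.81, 60.08). Then |VM| = |M − V| = 62.13.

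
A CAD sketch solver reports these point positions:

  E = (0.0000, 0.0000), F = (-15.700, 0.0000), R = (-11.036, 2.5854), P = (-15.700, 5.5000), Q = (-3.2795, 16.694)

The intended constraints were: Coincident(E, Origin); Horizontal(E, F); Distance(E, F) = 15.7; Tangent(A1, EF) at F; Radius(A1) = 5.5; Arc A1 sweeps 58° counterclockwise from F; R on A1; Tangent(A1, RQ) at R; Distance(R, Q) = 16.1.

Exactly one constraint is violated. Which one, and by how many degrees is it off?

Tangent(A1, RQ) at R — off by 3.20°.

E = (0.00, 0.00) ✓; E.y = 0.00, F.y = 0.00 ✓; |EF| = 15.70 ✓; ∠(PF, FE) = 90.00° ✓; |PF| = 5.500 ✓; bearing(P→R) − bearing(P→F) = 58.00° ✓; |PR| = 5.500 ✓; ∠(PR, RQ) = 86.80° ✗; |RQ| = 16.10 ✓.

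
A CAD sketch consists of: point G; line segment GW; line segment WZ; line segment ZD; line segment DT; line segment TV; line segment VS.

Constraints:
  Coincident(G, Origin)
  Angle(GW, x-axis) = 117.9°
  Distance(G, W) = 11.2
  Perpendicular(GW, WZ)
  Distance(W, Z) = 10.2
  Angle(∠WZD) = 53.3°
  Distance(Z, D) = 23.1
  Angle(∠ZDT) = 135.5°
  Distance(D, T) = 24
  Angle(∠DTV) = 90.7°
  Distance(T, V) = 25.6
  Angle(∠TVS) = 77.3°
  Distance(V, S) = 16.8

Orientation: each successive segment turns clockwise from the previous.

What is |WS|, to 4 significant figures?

14.93

G is at the origin; GW runs at 117.9° with length 11.2, so W = (-5.241, 9.898). The perpendicularity gives WZ at right angles to GW, so WZ runs at 27.90°; with |WZ| = 10.2, Z = (3.774, 14.67). ∠WZD = 53.3° gives ZD at -98.80° from the x-axis; with |ZD| = 23.1, D = (0.2396, -8.157). ∠ZDT = 135.5° gives DT at -143.3° from the x-axis; with |DT| = 24.0, T = (-19.00, -22.50). ∠DTV = 90.7° gives TV at 127.4° from the x-axis; with |TV| = 25.6, V = (-34.55, -2.163). ∠TVS = 77.3° gives VS at 24.70° from the x-axis; with |VS| = 16.8, S = (-19.29, 4.857). Then |WS| = |S − W| = 14.93.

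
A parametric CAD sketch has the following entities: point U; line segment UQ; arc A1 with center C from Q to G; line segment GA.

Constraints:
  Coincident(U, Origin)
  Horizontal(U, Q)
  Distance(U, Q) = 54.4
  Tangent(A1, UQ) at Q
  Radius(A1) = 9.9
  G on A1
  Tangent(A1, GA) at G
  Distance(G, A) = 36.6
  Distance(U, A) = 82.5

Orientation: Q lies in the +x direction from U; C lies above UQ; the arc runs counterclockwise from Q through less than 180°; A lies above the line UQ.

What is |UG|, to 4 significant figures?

64.77

U is at the origin; U and Q share the same y with |UQ| = 54.4 and Q on the +x side, so Q = (54.40, 0.000). Since A1 is tangent to UQ there, CQ ⟂ UQ, so C = Q + (0, 9.9) = (54.40, 9.900). Since CG ⟂ GA (tangency), |CA| = √(9.9² + 36.6²) = 37.92 regardless of where G sits on A1. So A lies on both circle(U, 82.5) and circle(C, 37.92); the above-UQ intersection is A = (69.30, 44.77). G is the foot of the tangent from A: G = (64.20, 8.522).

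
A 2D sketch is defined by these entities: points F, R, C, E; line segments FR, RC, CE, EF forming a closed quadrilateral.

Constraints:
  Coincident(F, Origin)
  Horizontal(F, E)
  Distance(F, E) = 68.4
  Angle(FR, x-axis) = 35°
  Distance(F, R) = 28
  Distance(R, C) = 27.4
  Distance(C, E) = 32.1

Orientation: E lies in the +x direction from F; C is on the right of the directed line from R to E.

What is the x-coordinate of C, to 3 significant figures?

37.2

Checks: F = (0.00, 0.00) ✓; |RC| = 27.40 ✓; |CE| = 32.10 ✓.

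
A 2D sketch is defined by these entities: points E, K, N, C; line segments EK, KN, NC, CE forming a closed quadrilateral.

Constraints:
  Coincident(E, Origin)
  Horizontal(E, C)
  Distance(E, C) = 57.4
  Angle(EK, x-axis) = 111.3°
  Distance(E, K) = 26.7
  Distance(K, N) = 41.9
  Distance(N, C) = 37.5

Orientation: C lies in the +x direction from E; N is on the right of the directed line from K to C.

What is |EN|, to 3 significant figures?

20.7

Checks: |KN| = 41.90 ✓; |NC| = 37.50 ✓.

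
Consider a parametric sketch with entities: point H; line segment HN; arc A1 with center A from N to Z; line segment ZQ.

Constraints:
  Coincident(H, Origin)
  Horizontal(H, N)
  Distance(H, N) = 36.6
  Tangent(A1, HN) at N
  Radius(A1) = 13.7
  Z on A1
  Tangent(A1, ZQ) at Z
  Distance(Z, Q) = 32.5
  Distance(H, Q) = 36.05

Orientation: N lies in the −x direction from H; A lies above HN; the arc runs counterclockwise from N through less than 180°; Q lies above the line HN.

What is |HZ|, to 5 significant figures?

25.662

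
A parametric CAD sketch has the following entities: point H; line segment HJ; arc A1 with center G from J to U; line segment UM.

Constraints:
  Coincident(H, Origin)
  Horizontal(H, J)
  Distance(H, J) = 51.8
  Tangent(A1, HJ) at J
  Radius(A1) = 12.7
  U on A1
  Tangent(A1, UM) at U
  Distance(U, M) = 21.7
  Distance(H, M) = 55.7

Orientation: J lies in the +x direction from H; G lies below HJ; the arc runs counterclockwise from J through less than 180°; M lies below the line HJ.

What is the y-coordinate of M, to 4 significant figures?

-36.05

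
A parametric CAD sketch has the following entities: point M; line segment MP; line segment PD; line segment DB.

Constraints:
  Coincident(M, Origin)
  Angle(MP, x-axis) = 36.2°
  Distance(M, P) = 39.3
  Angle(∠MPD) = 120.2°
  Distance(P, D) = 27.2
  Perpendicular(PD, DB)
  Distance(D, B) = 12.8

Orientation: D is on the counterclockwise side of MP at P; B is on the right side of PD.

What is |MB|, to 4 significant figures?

66.28

M is at the origin; MP runs at 36.2° with length 39.3, so P = 39.3·(cos 36.2°, sin 36.2°) = (31.71, 23.21). ∠MPD = 120.2°, so PD runs at 36.2° + (180° − 120.2°) = 96.00° from the x-axis; with |PD| = 27.2, D = P + 27.2·(cos 96.00°, sin 96.00°) = (28.87, 50.26). The perpendicularity gives DB at right angles to PD; with |DB| = 12.8 on the right of PD, B = D + 12.8·(0.9945, 0.1045) = (41.60, 51.60). Then |MB| = |B − M| = 66.28.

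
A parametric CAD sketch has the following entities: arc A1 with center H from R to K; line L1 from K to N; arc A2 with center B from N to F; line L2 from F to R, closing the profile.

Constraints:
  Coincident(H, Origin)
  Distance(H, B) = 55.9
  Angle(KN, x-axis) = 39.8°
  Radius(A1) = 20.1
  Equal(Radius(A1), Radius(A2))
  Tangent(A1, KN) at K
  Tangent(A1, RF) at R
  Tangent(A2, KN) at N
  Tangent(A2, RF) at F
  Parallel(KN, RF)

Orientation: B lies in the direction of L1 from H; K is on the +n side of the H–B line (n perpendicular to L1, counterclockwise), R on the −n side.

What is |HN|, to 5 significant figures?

59.404

The slot axis is L1's direction at 39.8°, so u = (cos 39.8°, sin 39.8°) = (0.76828, 0.64011) and n = (−sin 39.8°, cos 39.8°) = (-0.64011, 0.76828). H is at the origin and B lies 55.9 along u from H, so B = 55.9·u = (42.947, 35.782). Tangency of A1 to both parallel lines with radius 20.1 puts K and R at H ± 20.1·n: K = (-12.866, 15.442), R = (12.866, -15.442). Equal radii place N and F the same way about B: N = B + 20.1·n = (30.081, 51.225), F = B − 20.1·n = (55.813, 20.340). Then |HN| = |N − H| = 59.404.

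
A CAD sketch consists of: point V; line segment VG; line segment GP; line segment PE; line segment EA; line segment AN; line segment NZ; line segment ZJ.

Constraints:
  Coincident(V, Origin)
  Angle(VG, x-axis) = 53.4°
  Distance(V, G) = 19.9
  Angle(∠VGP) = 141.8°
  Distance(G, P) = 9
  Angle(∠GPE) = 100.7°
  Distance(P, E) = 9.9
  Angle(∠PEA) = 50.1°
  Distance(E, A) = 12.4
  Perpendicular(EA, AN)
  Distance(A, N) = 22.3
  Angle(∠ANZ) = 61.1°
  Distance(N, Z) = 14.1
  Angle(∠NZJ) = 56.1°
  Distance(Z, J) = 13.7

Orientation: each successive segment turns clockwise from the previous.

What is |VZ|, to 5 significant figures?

37.614

V is at the origin; VG runs at 53.4° with length 19.9, so G = (11.865, 15.976). ∠VGP = 141.8° gives GP at 15.200° from the x-axis; with |GP| = 9.0, P = (20.550, 18.336). ∠GPE = 100.7° gives PE at -64.100° from the x-axis; with |PE| = 9.9, E = (24.874, 9.4301). ∠PEA = 50.1° gives EA at 166.00° from the x-axis; with |EA| = 12.4, A = (12.843, 12.430). EA is perpendicular to AN, so AN runs at 76.000°; with |AN| = 22.3, N = (18.238, 34.068). ∠ANZ = 61.1° gives NZ at -42.900° from the x-axis; with |NZ| = 14.1, Z = (28.566, 24.469). Then |VZ| = |Z − V| = 37.614.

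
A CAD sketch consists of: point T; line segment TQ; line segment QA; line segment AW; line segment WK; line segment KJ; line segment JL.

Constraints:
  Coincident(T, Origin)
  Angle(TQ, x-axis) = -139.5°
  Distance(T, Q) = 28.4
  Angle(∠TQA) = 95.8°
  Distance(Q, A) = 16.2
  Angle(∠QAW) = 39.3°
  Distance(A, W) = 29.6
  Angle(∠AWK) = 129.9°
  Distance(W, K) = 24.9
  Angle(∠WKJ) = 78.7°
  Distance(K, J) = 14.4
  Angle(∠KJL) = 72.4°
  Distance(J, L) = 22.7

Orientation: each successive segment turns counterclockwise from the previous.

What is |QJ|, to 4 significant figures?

25.76

∠AWK = 129.9° gives WK at 135.5° from the x-axis; with |WK| = 24.9, K = (-27.76, 15.19). ∠WKJ = 78.7° gives KJ at -123.2° from the x-axis; with |KJ| = 14.4, J = (-35.64, 3.145). Then |QJ| = |J − Q| = 25.76.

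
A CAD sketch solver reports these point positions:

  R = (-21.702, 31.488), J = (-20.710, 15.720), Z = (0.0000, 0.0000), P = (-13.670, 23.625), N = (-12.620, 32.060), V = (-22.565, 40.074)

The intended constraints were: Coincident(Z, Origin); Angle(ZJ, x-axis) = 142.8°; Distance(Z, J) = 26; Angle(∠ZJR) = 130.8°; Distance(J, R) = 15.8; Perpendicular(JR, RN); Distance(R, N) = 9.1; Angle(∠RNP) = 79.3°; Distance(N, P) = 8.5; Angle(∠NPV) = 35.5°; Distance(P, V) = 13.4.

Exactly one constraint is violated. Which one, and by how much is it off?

Distance(P, V) = 13.4 — off by 5.30.

Z = (0.00, 0.00) ✓; ZJ at 142.8° ✓; |ZJ| = 26.00 ✓; ∠ZJR = 130.8° ✓; |JR| = 15.80 ✓; ∠(JR, RN) = 90.00° ✓; |RN| = 9.100 ✓; ∠RNP = 79.30° ✓; |NP| = 8.500 ✓; ∠NPV = 35.50° ✓; |PV| = 18.70 ✗.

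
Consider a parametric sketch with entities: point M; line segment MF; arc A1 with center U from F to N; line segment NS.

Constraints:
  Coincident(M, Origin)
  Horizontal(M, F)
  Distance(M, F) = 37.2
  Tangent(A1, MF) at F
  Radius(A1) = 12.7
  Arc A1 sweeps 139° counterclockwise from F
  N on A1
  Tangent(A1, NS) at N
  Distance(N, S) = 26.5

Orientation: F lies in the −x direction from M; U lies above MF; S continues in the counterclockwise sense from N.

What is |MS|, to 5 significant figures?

62.943

On A1, F sits at bearing -90° from U; a 139° counterclockwise sweep puts N at bearing 49°, so N = U + 12.7·(cos 49°, sin 49°) = (-28.868, 22.285). The tangent condition forces UN to be normal to NS, so NS runs along (−sin 49°, cos 49°); with |NS| = 26.5, S = (-48.868, 39.670). Then |MS| = |S − M| = 62.943.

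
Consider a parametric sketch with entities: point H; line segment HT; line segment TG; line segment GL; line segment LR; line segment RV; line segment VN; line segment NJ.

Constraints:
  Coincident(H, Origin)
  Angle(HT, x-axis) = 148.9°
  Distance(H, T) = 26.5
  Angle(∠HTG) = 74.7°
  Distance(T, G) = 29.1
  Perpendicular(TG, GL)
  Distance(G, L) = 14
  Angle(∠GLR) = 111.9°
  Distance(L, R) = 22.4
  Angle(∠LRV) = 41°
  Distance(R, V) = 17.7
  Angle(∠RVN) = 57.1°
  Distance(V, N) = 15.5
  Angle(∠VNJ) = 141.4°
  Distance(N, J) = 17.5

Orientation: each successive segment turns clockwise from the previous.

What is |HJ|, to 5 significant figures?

18.688

H is at the origin; HT runs at 148.9° with length 26.5, so T = (-22.691, 13.688). ∠HTG = 74.7° gives TG at 43.600° from the x-axis; with |TG| = 29.1, G = (-1.6177, 33.756). TG ⟂ GL, so GL runs at -46.400°; with |GL| = 14.0, L = (8.0370, 23.618). ∠GLR = 111.9° gives LR at -114.50° from the x-axis; with |LR| = 22.4, R = (-1.2521, 3.2345). ∠LRV = 41.0° gives RV at 106.50° from the x-axis; with |RV| = 17.7, V = (-6.2792, 20.206). ∠RVN = 57.1° gives VN at -16.400° from the x-axis; with |VN| = 15.5, N = (8.5902, 15.829). ∠VNJ = 141.4° gives NJ at -55.000° from the x-axis; with |NJ| = 17.5, J = (18.628, 1.4942). Then |HJ| = |J − H| = 18.688.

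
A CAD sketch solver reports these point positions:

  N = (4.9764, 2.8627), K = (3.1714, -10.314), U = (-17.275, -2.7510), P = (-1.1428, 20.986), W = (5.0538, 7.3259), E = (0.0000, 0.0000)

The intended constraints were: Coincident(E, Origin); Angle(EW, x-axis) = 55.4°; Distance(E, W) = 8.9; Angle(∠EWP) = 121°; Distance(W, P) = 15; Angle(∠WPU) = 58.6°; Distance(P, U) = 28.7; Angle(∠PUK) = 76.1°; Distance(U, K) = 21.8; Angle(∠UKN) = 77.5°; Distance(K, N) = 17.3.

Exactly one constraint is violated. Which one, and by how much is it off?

Distance(K, N) = 17.3 — off by 4.00.

E = (0.00, 0.00) ✓; EW at 55.40° ✓; |EW| = 8.900 ✓; ∠EWP = 121.0° ✓; |WP| = 15.00 ✓; ∠WPU = 58.60° ✓; |PU| = 28.70 ✓; ∠PUK = 76.10° ✓; |UK| = 21.80 ✓; ∠UKN = 77.50° ✓; |KN| = 13.30 ✗.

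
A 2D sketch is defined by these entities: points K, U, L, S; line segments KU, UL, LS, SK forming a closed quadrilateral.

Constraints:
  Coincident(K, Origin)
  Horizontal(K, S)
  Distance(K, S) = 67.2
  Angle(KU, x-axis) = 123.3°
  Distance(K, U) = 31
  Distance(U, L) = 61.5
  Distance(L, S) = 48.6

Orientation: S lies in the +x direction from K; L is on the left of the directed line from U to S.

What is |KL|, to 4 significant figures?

59.53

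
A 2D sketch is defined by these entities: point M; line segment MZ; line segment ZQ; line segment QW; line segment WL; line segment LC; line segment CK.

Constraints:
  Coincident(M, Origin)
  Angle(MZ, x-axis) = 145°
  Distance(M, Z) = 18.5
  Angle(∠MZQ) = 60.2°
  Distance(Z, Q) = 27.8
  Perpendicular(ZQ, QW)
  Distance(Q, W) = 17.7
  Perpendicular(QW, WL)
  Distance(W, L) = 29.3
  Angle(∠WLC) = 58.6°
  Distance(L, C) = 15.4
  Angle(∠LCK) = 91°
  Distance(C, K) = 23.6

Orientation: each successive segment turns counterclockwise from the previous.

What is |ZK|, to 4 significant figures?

31.54

∠WLC = 58.6° gives LC at -153.8° from the x-axis; with |LC| = 15.4, C = (-11.21, 3.702). ∠LCK = 91.0° gives CK at -64.80° from the x-axis; with |CK| = 23.6, K = (-1.161, -17.65). Then |ZK| = |K − Z| = 31.54.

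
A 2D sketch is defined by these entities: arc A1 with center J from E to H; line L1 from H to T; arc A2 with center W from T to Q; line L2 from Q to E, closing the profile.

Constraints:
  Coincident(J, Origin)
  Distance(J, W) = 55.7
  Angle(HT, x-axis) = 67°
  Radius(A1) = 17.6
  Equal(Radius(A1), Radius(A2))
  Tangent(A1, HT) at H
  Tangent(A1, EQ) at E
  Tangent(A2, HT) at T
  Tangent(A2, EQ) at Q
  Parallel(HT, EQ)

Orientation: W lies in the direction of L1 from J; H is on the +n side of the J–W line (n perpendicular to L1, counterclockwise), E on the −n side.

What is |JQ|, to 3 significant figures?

58.4

Tangency of A1 to both parallel lines with radius 17.6 puts H and E at J ± 17.6·n: H = (-16.2, 6.88), E = (16.2, -6.88). Equal radii place T and Q the same way about W: T = W + 17.6·n = (5.56, 58.1), Q = W − 17.6·n = (38.0, 44.4). Then |JQ| = |Q − J| = 58.4.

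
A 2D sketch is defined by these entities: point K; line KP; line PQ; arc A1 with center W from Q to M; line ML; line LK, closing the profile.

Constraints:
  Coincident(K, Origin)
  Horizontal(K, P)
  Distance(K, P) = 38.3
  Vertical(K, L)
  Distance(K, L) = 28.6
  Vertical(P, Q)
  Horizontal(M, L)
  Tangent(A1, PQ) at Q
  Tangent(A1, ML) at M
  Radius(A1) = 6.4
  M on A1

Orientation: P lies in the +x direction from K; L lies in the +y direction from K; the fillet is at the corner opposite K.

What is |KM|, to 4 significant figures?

42.84

K is at the origin; K and P share the same y with |KP| = 38.3 and P on the +x side, so P = (38.30, 0.000). K and L share the same x with |KL| = 28.6 and L on the +y side, so L = (0.000, 28.60). The virtual corner opposite K is at (38.30, 28.60). Tangency of A1 to PQ means the radius WQ is perpendicular to PQ and since A1 is tangent to ML there, WM ⟂ ML, with radius 6.4, so the center W sits 6.4 in from both sides at W = (31.90, 22.20). That places the tangent points at Q = (38.30, 22.20) on PQ and M = (31.90, 28.60) on ML. Then |KM| = |M − K| = 42.84.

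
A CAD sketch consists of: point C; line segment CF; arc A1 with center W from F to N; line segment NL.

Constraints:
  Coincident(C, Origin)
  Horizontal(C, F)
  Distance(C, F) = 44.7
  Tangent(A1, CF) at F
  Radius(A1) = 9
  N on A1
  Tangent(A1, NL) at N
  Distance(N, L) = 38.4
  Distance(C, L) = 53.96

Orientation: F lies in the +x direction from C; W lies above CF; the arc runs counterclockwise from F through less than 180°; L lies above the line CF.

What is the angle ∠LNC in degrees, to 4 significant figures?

69.23°

Checks: |WN| = 9.000 ✓; ∠(WN, NL) = 90.00° ✓; |NL| = 38.40 ✓; |CL| = 53.96 ✓.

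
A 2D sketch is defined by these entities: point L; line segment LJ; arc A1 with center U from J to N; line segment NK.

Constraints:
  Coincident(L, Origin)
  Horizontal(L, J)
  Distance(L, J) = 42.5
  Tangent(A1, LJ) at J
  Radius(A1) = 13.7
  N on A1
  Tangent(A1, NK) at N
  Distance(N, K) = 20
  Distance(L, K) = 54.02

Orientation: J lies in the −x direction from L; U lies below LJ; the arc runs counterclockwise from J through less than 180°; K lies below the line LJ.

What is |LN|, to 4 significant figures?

57.33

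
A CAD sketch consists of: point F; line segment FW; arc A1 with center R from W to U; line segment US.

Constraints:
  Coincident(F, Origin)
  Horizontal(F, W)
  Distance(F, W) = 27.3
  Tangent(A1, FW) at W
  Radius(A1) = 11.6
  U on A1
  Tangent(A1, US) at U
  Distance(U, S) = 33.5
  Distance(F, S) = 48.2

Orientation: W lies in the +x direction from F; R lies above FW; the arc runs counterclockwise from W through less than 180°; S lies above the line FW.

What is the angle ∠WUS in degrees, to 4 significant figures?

116.5°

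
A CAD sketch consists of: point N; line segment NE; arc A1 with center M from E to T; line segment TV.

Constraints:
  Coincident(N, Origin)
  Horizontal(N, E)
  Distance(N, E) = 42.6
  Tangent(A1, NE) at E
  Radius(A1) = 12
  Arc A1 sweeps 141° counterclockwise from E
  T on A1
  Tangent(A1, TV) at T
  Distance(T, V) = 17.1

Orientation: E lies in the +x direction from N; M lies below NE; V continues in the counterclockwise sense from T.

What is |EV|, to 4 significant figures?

32.60

N is at the origin; NE is horizontal with |NE| = 42.6 and E on the +x side, so E = (42.60, 0.000). The tangent condition forces ME to be normal to NE, so M = E + (0, -12) = (42.60, -12.00). On A1, E sits at bearing 90° from M; a 141° counterclockwise sweep puts T at bearing 231°, so T = M + 12.0·(cos 231°, sin 231°) = (35.05, -21.33). Tangency of A1 to TV means the radius MT is perpendicular to TV, so TV runs along (−sin 231°, cos 231°); with |TV| = 17.1, V = (48.34, -32.09). Then |EV| = |V − E| = 32.60.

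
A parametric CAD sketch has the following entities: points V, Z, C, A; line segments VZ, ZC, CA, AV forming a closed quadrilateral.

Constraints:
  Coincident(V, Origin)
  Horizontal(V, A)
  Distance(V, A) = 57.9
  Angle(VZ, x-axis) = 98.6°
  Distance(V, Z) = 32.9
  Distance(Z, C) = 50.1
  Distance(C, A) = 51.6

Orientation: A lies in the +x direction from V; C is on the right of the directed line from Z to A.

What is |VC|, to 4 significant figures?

17.94

V is at the origin; V and A share the same y with |VA| = 57.9 and A in +x, so A = (57.9, 0). VZ runs at 98.6° with |VZ| = 32.9, so Z = (-4.920, 32.53). C is determined by |ZC| = 50.1 and |CA| = 51.6 together: it lies at the intersection of circle(Z, 50.1) and circle(A, 51.6). With |ZA| = 70.74, the foot of the radical line on ZA is 34.29 from Z and the perpendicular offset is √(50.1² − 34.29²) = 36.52. Taking the right-of-ZA solution: C = (8.738, -15.67).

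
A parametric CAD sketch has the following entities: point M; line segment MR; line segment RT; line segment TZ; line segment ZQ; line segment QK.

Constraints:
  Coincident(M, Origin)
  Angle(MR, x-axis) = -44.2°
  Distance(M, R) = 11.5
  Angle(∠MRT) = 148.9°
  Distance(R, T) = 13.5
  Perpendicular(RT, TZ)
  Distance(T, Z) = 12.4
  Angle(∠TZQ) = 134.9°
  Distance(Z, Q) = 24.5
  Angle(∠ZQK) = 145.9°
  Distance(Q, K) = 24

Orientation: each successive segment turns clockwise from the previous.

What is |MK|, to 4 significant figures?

33.28

∠TZQ = 134.9° gives ZQ at 149.6° from the x-axis; with |ZQ| = 24.5, Q = (-21.46, -11.82). ∠ZQK = 145.9° gives QK at 115.5° from the x-axis; with |QK| = 24.0, K = (-31.79, 9.838). Then |MK| = |K − M| = 33.28.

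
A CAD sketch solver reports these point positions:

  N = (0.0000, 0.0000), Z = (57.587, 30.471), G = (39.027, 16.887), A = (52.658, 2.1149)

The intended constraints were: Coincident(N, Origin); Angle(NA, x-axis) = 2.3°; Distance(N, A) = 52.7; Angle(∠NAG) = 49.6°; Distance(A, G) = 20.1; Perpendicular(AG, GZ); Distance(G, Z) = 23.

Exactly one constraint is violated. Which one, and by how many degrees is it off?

Perpendicular(AG, GZ) — off by 6.50°.

N = (0.00, 0.00) ✓; NA at 2.300° ✓; |NA| = 52.70 ✓; ∠NAG = 49.60° ✓; |AG| = 20.10 ✓; ∠(AG, GZ) = 96.50° ✗; |GZ| = 23.00 ✓.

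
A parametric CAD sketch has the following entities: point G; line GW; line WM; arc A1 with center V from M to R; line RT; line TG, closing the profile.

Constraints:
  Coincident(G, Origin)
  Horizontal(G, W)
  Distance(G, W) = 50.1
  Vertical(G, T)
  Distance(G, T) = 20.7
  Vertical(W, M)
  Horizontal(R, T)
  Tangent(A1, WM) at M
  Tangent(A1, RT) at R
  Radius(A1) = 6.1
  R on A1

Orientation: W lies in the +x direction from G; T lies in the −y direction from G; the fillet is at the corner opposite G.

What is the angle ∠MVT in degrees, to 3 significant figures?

172°

G is at the origin; GW is horizontal with |GW| = 50.1 and W on the +x side, so W = (50.1, 0.00). GT is vertical with |GT| = 20.7 and T on the −y side, so T = (0.00, -20.7). The virtual corner opposite G is at (50.1, -20.7). Tangency of A1 to WM means the radius VM is perpendicular to WM and the tangent condition forces VR to be normal to RT, with radius 6.1, so the center V sits 6.1 in from both sides at V = (44.0, -14.6). That places the tangent points at M = (50.1, -14.6) on WM and R = (44.0, -20.7) on RT. Then cos ∠MVT = VM·VT / (|VM||VT|), giving 172°.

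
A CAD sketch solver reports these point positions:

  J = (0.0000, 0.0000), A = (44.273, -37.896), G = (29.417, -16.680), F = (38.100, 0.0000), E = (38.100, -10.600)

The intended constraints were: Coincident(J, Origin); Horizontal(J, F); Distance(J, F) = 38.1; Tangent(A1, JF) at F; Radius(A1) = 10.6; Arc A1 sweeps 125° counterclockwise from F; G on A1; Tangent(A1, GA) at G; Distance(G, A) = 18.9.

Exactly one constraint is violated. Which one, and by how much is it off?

Distance(G, A) = 18.9 — off by 7.00.

J = (0.00, 0.00) ✓; J.y = 0.00, F.y = 0.00 ✓; |JF| = 38.10 ✓; ∠(EF, FJ) = 90.00° ✓; |EF| = 10.60 ✓; bearing(E→G) − bearing(E→F) = 125.0° ✓; |EG| = 10.60 ✓; ∠(EG, GA) = 90.00° ✓; |GA| = 25.90 ✗.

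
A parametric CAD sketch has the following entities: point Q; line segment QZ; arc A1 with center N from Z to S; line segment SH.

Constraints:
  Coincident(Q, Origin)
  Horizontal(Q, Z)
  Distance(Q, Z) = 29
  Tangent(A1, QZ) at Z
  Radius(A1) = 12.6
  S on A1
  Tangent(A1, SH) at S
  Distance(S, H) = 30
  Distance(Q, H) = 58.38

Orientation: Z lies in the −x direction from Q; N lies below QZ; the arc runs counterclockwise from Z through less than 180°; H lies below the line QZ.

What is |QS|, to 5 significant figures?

43.766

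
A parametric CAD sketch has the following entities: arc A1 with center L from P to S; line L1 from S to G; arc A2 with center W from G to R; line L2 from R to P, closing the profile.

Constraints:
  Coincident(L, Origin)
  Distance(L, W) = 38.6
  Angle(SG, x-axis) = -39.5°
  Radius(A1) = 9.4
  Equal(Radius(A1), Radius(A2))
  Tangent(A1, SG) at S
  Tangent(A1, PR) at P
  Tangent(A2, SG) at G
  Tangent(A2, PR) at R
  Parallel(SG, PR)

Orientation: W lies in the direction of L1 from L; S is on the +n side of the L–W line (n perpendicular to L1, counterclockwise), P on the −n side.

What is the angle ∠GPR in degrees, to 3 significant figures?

26.0°

The slot axis is L1's direction at -39.5°, so u = (cos -39.5°, sin -39.5°) = (0.772, -0.636) and n = (−sin -39.5°, cos -39.5°) = (0.636, 0.772). L is at the origin and W lies 38.6 along u from L, so W = 38.6·u = (29.8, -24.6). Tangency of A1 to both parallel lines with radius 9.4 puts S and P at L ± 9.4·n: S = (5.98, 7.25), P = (-5.98, -7.25). Equal radii place G and R the same way about W: G = W + 9.4·n = (35.8, -17.3), R = W − 9.4·n = (23.8, -31.8). Then cos ∠GPR = PG·PR / (|PG||PR|), giving 26.0°.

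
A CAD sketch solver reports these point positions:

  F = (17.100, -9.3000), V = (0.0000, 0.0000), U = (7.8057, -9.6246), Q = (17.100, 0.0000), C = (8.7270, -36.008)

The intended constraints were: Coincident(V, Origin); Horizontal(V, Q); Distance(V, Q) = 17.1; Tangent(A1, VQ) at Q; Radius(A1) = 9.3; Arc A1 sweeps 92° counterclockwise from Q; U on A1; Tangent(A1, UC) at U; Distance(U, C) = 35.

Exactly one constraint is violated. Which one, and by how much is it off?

Distance(U, C) = 35 — off by 8.60.

V = (0.00, 0.00) ✓; V.y = 0.00, Q.y = 0.00 ✓; |VQ| = 17.10 ✓; ∠(FQ, QV) = 90.00° ✓; |FQ| = 9.300 ✓; bearing(F→U) − bearing(F→Q) = 92.00° ✓; |FU| = 9.300 ✓; ∠(FU, UC) = 90.00° ✓; |UC| = 26.40 ✗.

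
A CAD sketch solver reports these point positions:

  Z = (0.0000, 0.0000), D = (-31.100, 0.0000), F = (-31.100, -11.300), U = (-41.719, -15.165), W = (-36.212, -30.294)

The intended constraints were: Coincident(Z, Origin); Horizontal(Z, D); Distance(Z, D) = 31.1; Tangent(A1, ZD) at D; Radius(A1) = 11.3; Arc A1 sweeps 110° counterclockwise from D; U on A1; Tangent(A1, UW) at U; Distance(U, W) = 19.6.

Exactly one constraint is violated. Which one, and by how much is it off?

Distance(U, W) = 19.6 — off by 3.50.

Z = (0.00, 0.00) ✓; Z.y = 0.00, D.y = 0.00 ✓; |ZD| = 31.10 ✓; ∠(FD, DZ) = 90.00° ✓; |FD| = 11.30 ✓; bearing(F→U) − bearing(F→D) = 110.0° ✓; |FU| = 11.30 ✓; ∠(FU, UW) = 90.00° ✓; |UW| = 16.10 ✗.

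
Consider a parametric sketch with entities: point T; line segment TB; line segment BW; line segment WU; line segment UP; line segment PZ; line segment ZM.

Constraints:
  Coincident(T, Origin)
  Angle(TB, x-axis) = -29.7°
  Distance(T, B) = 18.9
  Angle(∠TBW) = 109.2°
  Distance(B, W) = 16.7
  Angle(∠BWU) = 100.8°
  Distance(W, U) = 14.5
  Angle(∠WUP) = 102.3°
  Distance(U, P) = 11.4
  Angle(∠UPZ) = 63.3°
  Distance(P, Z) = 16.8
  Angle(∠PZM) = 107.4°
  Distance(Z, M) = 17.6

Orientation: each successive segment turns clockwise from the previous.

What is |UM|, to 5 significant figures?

18.185

T is at the origin; TB runs at -29.7° with length 18.9, so B = (16.417, -9.3642). ∠TBW = 109.2° gives BW at -100.50° from the x-axis; with |BW| = 16.7, W = (13.374, -25.785). ∠BWU = 100.8° gives WU at -179.70° from the x-axis; with |WU| = 14.5, U = (-1.1260, -25.860). ∠WUP = 102.3° gives UP at 102.60° from the x-axis; with |UP| = 11.4, P = (-3.6128, -14.735). ∠UPZ = 63.3° gives PZ at -14.100° from the x-axis; with |PZ| = 16.8, Z = (12.681, -18.828). ∠PZM = 107.4° gives ZM at -86.700° from the x-axis; with |ZM| = 17.6, M = (13.694, -36.399). Then |UM| = |M − U| = 18.185.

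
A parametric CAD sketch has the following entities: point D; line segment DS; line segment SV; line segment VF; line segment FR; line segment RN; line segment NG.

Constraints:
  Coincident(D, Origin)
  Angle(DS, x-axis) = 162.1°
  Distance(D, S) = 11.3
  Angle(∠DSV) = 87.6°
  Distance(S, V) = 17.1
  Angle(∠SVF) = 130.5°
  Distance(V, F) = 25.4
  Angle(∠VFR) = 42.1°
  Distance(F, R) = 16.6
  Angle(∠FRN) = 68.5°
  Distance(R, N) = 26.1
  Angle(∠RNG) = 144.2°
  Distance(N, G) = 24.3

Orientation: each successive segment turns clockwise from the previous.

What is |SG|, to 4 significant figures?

54.15

∠FRN = 68.5° gives RN at 130.8° from the x-axis; with |RN| = 26.1, N = (-5.753, 33.34). ∠RNG = 144.2° gives NG at 95.00° from the x-axis; with |NG| = 24.3, G = (-7.871, 57.55). Then |SG| = |G − S| = 54.15.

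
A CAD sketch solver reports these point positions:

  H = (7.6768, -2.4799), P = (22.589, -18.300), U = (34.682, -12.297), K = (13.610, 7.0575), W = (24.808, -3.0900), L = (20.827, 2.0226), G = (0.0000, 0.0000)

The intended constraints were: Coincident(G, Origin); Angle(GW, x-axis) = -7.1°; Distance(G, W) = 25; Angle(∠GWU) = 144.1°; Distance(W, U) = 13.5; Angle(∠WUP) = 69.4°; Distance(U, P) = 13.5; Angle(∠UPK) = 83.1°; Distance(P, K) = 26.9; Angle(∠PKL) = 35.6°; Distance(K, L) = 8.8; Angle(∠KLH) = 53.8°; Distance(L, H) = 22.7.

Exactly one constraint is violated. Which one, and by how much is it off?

Distance(L, H) = 22.7 — off by 8.80.

G = (0.00, 0.00) ✓; GW at -7.100° ✓; |GW| = 25.00 ✓; ∠GWU = 144.1° ✓; |WU| = 13.50 ✓; ∠WUP = 69.40° ✓; |UP| = 13.50 ✓; ∠UPK = 83.10° ✓; |PK| = 26.90 ✓; ∠PKL = 35.60° ✓; |KL| = 8.800 ✓; ∠KLH = 53.80° ✓; |LH| = 13.90 ✗.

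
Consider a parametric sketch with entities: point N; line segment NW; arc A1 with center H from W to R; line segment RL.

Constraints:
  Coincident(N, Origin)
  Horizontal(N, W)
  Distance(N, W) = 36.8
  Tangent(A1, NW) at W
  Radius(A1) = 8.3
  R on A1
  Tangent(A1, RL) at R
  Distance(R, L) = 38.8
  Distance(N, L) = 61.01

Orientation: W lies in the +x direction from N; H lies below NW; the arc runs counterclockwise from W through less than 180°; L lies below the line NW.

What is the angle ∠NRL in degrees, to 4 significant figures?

123.0°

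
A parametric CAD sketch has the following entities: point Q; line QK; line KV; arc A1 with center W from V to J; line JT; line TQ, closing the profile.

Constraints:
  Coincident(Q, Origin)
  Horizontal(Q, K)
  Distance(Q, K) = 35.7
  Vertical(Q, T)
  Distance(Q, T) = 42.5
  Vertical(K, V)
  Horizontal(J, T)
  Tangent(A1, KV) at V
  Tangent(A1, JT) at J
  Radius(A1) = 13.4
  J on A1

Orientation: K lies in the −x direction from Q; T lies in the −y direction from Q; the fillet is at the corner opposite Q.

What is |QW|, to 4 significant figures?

36.66

Q is at the origin; QK is horizontal with |QK| = 35.7 and K on the −x side, so K = (-35.70, 0.000). Q and T share the same x with |QT| = 42.5 and T on the −y side, so T = (0.000, -42.50). The virtual corner opposite Q is at (-35.70, -42.50). Tangency of A1 to KV means the radius WV is perpendicular to KV and tangency of A1 to JT means the radius WJ is perpendicular to JT, with radius 13.4, so the center W sits 13.4 in from both sides at W = (-22.30, -29.10). Then |QW| = |W − Q| = 36.66.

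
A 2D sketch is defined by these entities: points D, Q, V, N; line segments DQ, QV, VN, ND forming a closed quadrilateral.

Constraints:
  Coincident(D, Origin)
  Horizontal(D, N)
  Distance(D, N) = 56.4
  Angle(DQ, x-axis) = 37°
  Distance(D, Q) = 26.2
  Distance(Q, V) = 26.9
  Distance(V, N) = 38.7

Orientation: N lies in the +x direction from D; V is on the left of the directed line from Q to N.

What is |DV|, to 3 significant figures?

53.0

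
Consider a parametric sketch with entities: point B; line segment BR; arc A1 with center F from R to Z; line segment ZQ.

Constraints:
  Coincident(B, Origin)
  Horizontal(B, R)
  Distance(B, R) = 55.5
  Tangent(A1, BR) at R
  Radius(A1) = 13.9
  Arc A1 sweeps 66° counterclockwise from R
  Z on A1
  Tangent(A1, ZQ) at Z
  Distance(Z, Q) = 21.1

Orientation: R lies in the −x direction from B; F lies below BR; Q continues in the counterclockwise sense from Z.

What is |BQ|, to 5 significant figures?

81.564

B is at the origin; BR is horizontal with |BR| = 55.5 and R on the −x side, so R = (-55.500, 0.0000). Tangency of A1 to BR means the radius FR is perpendicular to BR, so F = R + (0, -13.9) = (-55.500, -13.900). On A1, R sits at bearing 90° from F; a 66° counterclockwise sweep puts Z at bearing 156°, so Z = F + 13.9·(cos 156°, sin 156°) = (-68.198, -8.2464). A1 meets ZQ tangentially, so FZ is at right angles to ZQ, so ZQ runs along (−sin 156°, cos 156°); with |ZQ| = 21.1, Q = (-76.780, -27.522). Then |BQ| = |Q − B| = 81.564.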